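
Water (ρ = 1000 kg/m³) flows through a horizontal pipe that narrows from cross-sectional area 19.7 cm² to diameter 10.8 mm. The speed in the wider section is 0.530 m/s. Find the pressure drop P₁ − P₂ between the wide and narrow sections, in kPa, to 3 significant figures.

Continuity gives A₁v₁ = A₂v₂, so v₂ = (19.7 cm²)/(0.916 cm²) × 0.530 m/s = 11.4 m/s.
The pipe is horizontal, so Bernoulli reduces to P₁ + ½ρv₁² = P₂ + ½ρv₂².
P₁ − P₂ = ½·1000·(11.4² − 0.530²) = ½·1000·130 = 64800 Pa.

ΔP ≈ 64.8 kPa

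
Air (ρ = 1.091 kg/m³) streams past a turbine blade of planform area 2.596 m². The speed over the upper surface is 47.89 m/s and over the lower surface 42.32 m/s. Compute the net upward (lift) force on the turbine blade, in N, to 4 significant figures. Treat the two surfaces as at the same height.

F ≈ 711.6 N

The faster flow above has the lower pressure; Bernoulli (same height) gives ΔP = ½ρ(v_up² − v_low²).
ΔP = ½·1.091·(47.89² − 42.32²) = 274.1 Pa.
Lift = ΔP · A = 274.1 × 2.596 = 711.6 N.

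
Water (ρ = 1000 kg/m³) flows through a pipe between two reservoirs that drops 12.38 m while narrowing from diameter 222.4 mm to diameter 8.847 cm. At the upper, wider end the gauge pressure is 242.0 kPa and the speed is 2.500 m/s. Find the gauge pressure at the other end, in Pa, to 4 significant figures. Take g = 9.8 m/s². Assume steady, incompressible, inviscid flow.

P₂ ≈ 241700 Pa

By continuity, v₂ = v₁·A₁/A₂ = 2.500·(388.5/61.47) = 15.80 m/s.
Applying Bernoulli between the two ends and solving for P₂: P₂ = P₁ + ½ρ(v₁² − v₂²) − ρgΔh.
P₂ = 242000 + ½·1000·(2.500² − 15.80²) − 1000·9.8·(−12.38) = 242000 + (-121700) − (-121300) = 241700 Pa.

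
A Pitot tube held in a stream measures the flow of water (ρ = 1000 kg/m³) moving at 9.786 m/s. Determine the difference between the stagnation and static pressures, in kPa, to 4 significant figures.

The dynamic pressure equals the rise in static pressure at the stagnation point: ΔP = ½ρv².
ΔP = ½·1000·9.786² = 47880 Pa.

ΔP = 47.88 kPa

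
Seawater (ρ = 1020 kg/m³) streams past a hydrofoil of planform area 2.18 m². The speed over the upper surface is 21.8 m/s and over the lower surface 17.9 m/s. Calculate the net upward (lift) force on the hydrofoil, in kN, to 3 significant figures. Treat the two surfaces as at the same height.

From P + ½ρv² = const at equal height, P_low − P_up = ½ρ(v_up² − v_low²).
ΔP = ½·1020·(21.8² − 17.9²) = 79000 Pa.
Lift = ΔP · A = 79000 × 2.18 = 172000 N.

F ≈ 172 kN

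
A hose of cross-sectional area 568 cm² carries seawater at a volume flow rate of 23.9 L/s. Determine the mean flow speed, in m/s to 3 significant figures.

0.421 m/s

Q = 23.9 L/s = 0.0239 m³/s.
v = Q/A = 0.0239 / 0.0568 = 0.421 m/s.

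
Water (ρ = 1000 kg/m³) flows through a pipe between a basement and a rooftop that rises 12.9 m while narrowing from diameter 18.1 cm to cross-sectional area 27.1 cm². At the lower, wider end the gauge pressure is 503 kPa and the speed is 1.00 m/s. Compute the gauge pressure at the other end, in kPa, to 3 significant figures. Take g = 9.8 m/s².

Continuity gives A₁v₁ = A₂v₂, so v₂ = (257 cm²)/(27.1 cm²) × 1.00 m/s = 9.49 m/s.
Bernoulli: P₁ + ½ρv₁² + ρg h₁ = P₂ + ½ρv₂² + ρg h₂, so P₂ = P₁ + ½ρ(v₁² − v₂²) − ρg(h₂ − h₁).
P₂ = 503000 + ½·1000·(1.00² − 9.49²) − 1000·9.8·(+12.9) = 503000 + (-44600) − (126000) = 332000 Pa.

P₂ ≈ 332 kPa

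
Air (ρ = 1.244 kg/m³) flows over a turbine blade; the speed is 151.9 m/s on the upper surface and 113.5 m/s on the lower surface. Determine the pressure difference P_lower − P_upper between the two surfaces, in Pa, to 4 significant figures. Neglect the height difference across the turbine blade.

ΔP ≈ 6339 Pa

With negligible Δh, P + ½ρv² is constant, so P_low − P_up = ½ρ(v_up² − v_low²).
ΔP = ½·1.244·(151.9² − 113.5²) = 6339 Pa.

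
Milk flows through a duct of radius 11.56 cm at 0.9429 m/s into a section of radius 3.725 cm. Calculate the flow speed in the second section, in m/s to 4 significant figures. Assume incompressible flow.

v₂ ≈ 9.081 m/s

The volume flow rate is constant, so v₂ = (A₁/A₂)v₁ = (419.8/43.59)·0.9429 = 9.081 m/s.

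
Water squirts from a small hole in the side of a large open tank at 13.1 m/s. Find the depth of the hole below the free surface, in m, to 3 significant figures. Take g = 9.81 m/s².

Inverting v = √(2gh) gives h = v² / 2g.
h = 13.1²/(2·9.81) = 172/19.62 = 8.75 m.

8.75 m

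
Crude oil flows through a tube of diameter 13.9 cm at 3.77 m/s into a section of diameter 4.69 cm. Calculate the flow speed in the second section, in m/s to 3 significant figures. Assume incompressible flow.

v₂ ≈ 33.1 m/s

Mass conservation (A₁v₁ = A₂v₂) gives v₂ = 3.77 × 152/17.3 = 33.1 m/s.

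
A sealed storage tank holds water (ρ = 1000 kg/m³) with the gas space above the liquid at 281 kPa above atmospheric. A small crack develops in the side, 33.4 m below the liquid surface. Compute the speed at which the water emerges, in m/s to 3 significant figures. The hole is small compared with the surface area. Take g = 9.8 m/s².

Take point 1 at the surface (v₁ ≈ 0) and point 2 at the hole (at atmospheric pressure). Bernoulli: P₁ + ρg h = P_atm + ½ρv₂².
With P₁ − P_atm = 281000 Pa, v₂ = √(2gh + 2ΔP/ρ) = √(2·9.8·33.4 + 2·281000/1000) = 34.9 m/s.

v = 34.9 m/s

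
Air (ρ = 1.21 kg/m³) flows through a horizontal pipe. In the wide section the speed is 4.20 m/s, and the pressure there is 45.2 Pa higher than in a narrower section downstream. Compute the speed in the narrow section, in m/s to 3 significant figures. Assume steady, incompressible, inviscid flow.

v₂ ≈ 9.61 m/s

Along the level pipe P + ½ρv² is conserved, hence v₂² = v₁² + 2(P₁ − P₂)/ρ.
v₂ = √(4.20² + 2·45.2/1.21) = √(17.6 + 74.7) = 9.61 m/s.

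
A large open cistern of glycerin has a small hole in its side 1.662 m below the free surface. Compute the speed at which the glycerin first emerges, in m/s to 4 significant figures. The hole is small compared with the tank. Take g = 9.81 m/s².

With the surface at rest and both surface and jet at atmospheric pressure, Bernoulli gives ρg h = ½ρv², so v = √(2gh) = √(2·9.81·1.662) = 5.710 m/s.

v = 5.710 m/s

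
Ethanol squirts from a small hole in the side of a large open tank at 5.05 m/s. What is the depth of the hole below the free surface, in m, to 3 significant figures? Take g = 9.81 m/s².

h ≈ 1.30 m

Inverting v = √(2gh) gives h = v² / 2g.
h = 5.05²/(2·9.81) = 25.5/19.62 = 1.30 m.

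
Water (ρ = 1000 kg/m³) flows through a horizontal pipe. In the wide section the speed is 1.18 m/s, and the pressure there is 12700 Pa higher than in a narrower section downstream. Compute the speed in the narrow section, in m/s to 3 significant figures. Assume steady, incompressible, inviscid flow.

Horizontal Bernoulli: P₁ + ½ρv₁² = P₂ + ½ρv₂², so v₂² = v₁² + 2(P₁ − P₂)/ρ.
v₂ = √(1.18² + 2·12700/1000) = √(1.39 + 25.4) = 5.18 m/s.

5.18 m/s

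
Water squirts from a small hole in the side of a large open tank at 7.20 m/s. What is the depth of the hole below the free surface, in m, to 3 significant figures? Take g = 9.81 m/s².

h ≈ 2.64 m

For a small hole in a large open tank, ½v² = gh, giving h = v²/(2g).
h = 7.20²/(2·9.81) = 51.8/19.62 = 2.64 m.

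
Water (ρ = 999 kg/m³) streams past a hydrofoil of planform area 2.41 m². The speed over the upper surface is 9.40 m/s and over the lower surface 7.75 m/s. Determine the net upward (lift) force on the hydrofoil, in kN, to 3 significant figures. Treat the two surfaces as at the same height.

The faster flow above has the lower pressure; Bernoulli (same height) gives ΔP = ½ρ(v_up² − v_low²).
ΔP = ½·999·(9.40² − 7.75²) = 14100 Pa.
Lift = ΔP · A = 14100 × 2.41 = 34100 N.

F = 34.1 kN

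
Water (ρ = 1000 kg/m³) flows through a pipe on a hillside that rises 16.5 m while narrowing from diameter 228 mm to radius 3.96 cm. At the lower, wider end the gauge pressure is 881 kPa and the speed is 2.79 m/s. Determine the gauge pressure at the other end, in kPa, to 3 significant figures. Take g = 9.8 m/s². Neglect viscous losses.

Mass conservation (A₁v₁ = A₂v₂) gives v₂ = 2.79 × 408/49.3 = 23.1 m/s.
Bernoulli: P₁ + ½ρv₁² + ρg h₁ = P₂ + ½ρv₂² + ρg h₂, so P₂ = P₁ + ½ρ(v₁² − v₂²) − ρg(h₂ − h₁).
P₂ = 881000 + ½·1000·(2.79² − 23.1²) − 1000·9.8·(+16.5) = 881000 + (-263000) − (162000) = 456000 Pa.

P₂ ≈ 456 kPa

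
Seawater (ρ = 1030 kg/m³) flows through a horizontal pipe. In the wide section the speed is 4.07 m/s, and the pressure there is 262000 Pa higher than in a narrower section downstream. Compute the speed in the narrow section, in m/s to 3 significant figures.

Horizontal Bernoulli: P₁ + ½ρv₁² = P₂ + ½ρv₂², so v₂² = v₁² + 2(P₁ − P₂)/ρ.
v₂ = √(4.07² + 2·262000/1030) = √(16.6 + 509) = 22.9 m/s.

v₂ ≈ 22.9 m/s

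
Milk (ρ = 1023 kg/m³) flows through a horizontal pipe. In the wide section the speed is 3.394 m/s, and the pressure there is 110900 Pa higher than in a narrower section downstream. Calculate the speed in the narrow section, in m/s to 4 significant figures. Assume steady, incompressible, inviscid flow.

v₂ ≈ 15.11 m/s

Along the level pipe P + ½ρv² is conserved, hence v₂² = v₁² + 2(P₁ − P₂)/ρ.
v₂ = √(3.394² + 2·110900/1023) = √(11.52 + 216.8) = 15.11 m/s.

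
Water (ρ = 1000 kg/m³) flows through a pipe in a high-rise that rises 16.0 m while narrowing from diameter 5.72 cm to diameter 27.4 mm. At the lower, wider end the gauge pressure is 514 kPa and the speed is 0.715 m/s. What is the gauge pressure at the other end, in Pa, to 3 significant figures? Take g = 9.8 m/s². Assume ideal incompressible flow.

Continuity gives A₁v₁ = A₂v₂, so v₂ = (25.7 cm²)/(5.90 cm²) × 0.715 m/s = 3.12 m/s.
Bernoulli: P₁ + ½ρv₁² + ρg h₁ = P₂ + ½ρv₂² + ρg h₂, so P₂ = P₁ + ½ρ(v₁² − v₂²) − ρg(h₂ − h₁).
P₂ = 514000 + ½·1000·(0.715² − 3.12²) − 1000·9.8·(+16.0) = 514000 + (-4600) − (157000) = 353000 Pa.

P₂ ≈ 353000 Pa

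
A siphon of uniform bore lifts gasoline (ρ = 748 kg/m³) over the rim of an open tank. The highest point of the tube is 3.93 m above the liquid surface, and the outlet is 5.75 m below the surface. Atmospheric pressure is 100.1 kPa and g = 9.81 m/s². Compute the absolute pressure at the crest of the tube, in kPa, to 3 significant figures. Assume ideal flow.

The outlet speed comes from Torricelli: v = √(2g·5.75) = 10.6 m/s.
With constant cross-section the crest speed equals v; applying Bernoulli from the surface up to the crest, P_top = P_atm − ½ρv² − ρg·h_top.
P_top = 100100 − ½·748·10.6² − 748·9.81·3.93 = 29100 Pa.

P_top ≈ 29.1 kPa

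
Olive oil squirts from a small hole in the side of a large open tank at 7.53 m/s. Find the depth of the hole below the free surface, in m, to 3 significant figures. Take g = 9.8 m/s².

h = 2.89 m

Torricelli: v = √(2gh), so h = v²/(2g).
h = 7.53²/(2·9.8) = 56.7/19.60 = 2.89 m.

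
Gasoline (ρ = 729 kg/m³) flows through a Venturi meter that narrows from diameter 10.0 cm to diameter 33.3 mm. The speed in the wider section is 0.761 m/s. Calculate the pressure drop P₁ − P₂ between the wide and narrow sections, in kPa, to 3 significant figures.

Mass conservation (A₁v₁ = A₂v₂) gives v₂ = 0.761 × 78.5/8.71 = 6.86 m/s.
Along the horizontal streamline, P + ½ρv² is constant.
P₁ − P₂ = ½·729·(6.86² − 0.761²) = ½·729·46.5 = 17000 Pa.

17.0 kPa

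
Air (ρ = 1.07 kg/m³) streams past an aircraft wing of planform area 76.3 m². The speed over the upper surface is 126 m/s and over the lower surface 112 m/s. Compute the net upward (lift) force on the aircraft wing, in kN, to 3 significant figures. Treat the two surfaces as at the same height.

F ≈ 136 kN

With equal heights on the two surfaces, Bernoulli gives P_lower − P_upper = ½ρ(v_upper² − v_lower²).
ΔP = ½·1.07·(126² − 112²) = 1780 Pa.
Lift = ΔP · A = 1780 × 76.3 = 136000 N.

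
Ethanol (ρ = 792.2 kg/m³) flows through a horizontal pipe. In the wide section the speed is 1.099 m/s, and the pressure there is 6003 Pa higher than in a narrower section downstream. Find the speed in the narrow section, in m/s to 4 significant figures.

Horizontal Bernoulli: P₁ + ½ρv₁² = P₂ + ½ρv₂², so v₂² = v₁² + 2(P₁ − P₂)/ρ.
v₂ = √(1.099² + 2·6003/792.2) = √(1.208 + 15.16) = 4.045 m/s.

v₂ ≈ 4.045 m/s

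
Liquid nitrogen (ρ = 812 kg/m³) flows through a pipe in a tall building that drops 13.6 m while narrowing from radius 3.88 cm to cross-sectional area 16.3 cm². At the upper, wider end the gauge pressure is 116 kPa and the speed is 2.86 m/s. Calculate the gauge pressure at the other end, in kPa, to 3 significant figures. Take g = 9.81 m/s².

P₂ = 200 kPa

The volume flow rate is constant, so v₂ = (A₁/A₂)v₁ = (47.3/16.3)·2.86 = 8.30 m/s.
Energy conservation along the streamline gives P₂ = P₁ − ½ρ(v₂² − v₁²) − ρg(h₂ − h₁).
P₂ = 116000 + ½·812·(2.86² − 8.30²) − 812·9.81·(−13.6) = 116000 + (-24600) − (-108000) = 200000 Pa.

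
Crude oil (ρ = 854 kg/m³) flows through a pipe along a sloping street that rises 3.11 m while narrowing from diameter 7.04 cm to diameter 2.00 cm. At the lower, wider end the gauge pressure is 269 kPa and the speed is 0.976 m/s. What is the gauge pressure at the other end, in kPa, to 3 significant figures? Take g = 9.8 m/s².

Continuity gives A₁v₁ = A₂v₂, so v₂ = (38.9 cm²)/(3.14 cm²) × 0.976 m/s = 12.1 m/s.
Bernoulli: P₁ + ½ρv₁² + ρg h₁ = P₂ + ½ρv₂² + ρg h₂, so P₂ = P₁ + ½ρ(v₁² − v₂²) − ρg(h₂ − h₁).
P₂ = 269000 + ½·854·(0.976² − 12.1²) − 854·9.8·(+3.11) = 269000 + (-62000) − (26000) = 181000 Pa.

P₂ ≈ 181 kPa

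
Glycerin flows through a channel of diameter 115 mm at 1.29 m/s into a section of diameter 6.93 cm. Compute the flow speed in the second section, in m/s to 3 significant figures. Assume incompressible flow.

By continuity, v₂ = v₁·A₁/A₂ = 1.29·(104/37.7) = 3.55 m/s.

v₂ ≈ 3.55 m/s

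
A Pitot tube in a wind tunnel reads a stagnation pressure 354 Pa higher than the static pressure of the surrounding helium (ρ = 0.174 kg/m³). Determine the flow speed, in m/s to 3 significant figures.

v ≈ 63.8 m/s

At the stagnation point the flow is brought to rest, so Bernoulli gives P_stag − P_static = ½ρv².
v = √(2ΔP/ρ) = √(2·354/0.174) = 63.8 m/s.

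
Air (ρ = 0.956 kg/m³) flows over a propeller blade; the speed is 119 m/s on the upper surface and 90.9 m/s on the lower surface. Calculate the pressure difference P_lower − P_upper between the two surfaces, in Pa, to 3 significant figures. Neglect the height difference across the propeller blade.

ΔP ≈ 2820 Pa

Bernoulli (same height): P_lower − P_upper = ½ρ(v_upper² − v_lower²).
ΔP = ½·0.956·(119² − 90.9²) = 2820 Pa.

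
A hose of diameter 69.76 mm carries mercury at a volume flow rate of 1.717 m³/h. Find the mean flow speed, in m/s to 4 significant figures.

v ≈ 0.1248 m/s

Q = 1.717 m³/h = 0.0004769 m³/s.
v = Q/A = 0.0004769 / 0.003822 = 0.1248 m/s.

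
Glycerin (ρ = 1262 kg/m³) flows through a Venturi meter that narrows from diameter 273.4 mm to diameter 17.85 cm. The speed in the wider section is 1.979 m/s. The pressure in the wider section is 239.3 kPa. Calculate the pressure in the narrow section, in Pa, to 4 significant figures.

P₂ ≈ 228200 Pa

Mass conservation (A₁v₁ = A₂v₂) gives v₂ = 1.979 × 587.1/250.2 = 4.643 m/s.
Bernoulli (h₁ = h₂): P₁ − P₂ = ½ρ(v₂² − v₁²).
P₂ = P₁ − ½ρ(v₂² − v₁²) = 239300 − ½·1262·(4.643² − 1.979²) = 239300 − 11130 = 228200 Pa.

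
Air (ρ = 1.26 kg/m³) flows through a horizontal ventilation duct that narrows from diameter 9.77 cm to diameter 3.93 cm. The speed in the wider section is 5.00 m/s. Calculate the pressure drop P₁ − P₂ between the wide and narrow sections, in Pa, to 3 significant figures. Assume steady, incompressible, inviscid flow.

Continuity gives A₁v₁ = A₂v₂, so v₂ = (75.0 cm²)/(12.1 cm²) × 5.00 m/s = 30.9 m/s.
The pipe is horizontal, so Bernoulli reduces to P₁ + ½ρv₁² = P₂ + ½ρv₂².
P₁ − P₂ = ½·1.26·(30.9² − 5.00²) = ½·1.26·930 = 586 Pa.

586 Pa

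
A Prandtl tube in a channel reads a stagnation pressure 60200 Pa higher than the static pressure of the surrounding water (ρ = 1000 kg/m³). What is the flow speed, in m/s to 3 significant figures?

v = 11.0 m/s

The dynamic pressure equals the rise in static pressure at the stagnation point: ΔP = ½ρv².
v = √(2ΔP/ρ) = √(2·60200/1000) = 11.0 m/s.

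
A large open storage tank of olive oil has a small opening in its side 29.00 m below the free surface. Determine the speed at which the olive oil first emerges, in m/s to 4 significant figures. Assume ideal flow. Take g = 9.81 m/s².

Bernoulli from surface to hole (P equal, v_surface ≈ 0): v = √(2gh) = √(2×9.81×29.00) = 23.85 m/s.

23.85 m/s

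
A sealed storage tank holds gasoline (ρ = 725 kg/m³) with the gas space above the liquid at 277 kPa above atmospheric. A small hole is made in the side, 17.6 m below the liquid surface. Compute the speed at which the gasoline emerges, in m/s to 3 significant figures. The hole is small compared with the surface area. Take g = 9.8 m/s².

Take point 1 at the surface (v₁ ≈ 0) and point 2 at the hole (at atmospheric pressure). Bernoulli: P₁ + ρg h = P_atm + ½ρv₂².
With P₁ − P_atm = 277000 Pa, v₂ = √(2gh + 2ΔP/ρ) = √(2·9.8·17.6 + 2·277000/725) = 33.3 m/s.

v = 33.3 m/s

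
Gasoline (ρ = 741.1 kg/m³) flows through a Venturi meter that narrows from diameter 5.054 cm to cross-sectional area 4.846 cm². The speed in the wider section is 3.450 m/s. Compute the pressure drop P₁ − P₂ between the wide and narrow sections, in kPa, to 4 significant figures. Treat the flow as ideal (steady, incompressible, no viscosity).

Mass conservation (A₁v₁ = A₂v₂) gives v₂ = 3.450 × 20.06/4.846 = 14.28 m/s.
With no height change, Bernoulli's equation is P₁ + ½ρv₁² = P₂ + ½ρv₂².
P₁ − P₂ = ½·741.1·(14.28² − 3.450²) = ½·741.1·192.1 = 71180 Pa.

ΔP ≈ 71.18 kPa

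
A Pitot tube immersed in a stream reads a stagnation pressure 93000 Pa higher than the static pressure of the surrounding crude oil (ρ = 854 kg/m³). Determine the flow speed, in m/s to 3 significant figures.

The dynamic pressure equals the rise in static pressure at the stagnation point: ΔP = ½ρv².
v = √(2ΔP/ρ) = √(2·93000/854) = 14.8 m/s.

v = 14.8 m/s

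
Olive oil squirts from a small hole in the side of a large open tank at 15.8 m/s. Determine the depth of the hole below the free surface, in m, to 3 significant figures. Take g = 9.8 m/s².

Torricelli: v = √(2gh), so h = v²/(2g).
h = 15.8²/(2·9.8) = 250/19.60 = 12.7 m.

12.7 m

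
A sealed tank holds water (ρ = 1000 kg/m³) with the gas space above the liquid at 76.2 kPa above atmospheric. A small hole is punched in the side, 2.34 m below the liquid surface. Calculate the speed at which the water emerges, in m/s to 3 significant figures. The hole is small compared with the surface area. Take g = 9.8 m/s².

Take point 1 at the surface (v₁ ≈ 0) and point 2 at the hole (at atmospheric pressure). Bernoulli: P₁ + ρg h = P_atm + ½ρv₂².
With P₁ − P_atm = 76200 Pa, v₂ = √(2gh + 2ΔP/ρ) = √(2·9.8·2.34 + 2·76200/1000) = 14.1 m/s.

v = 14.1 m/s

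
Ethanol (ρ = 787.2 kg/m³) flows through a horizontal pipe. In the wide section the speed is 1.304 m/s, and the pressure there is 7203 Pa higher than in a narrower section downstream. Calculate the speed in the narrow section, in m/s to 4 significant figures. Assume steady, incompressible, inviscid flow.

v₂ ≈ 4.472 m/s

With h₁ = h₂, rearranging Bernoulli gives v₂ = √(v₁² + 2ΔP/ρ).
v₂ = √(1.304² + 2·7203/787.2) = √(1.700 + 18.30) = 4.472 m/s.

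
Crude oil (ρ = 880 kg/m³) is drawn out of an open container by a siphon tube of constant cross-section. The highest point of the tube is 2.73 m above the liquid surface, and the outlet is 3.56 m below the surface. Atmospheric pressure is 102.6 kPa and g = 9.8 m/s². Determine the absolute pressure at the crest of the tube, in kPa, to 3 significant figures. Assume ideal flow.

P_top = 48.4 kPa

Bernoulli surface→outlet gives ½v² = g·h_out, so v = √(2·9.8·3.56) = 8.35 m/s.
With constant cross-section the crest speed equals v; applying Bernoulli from the surface up to the crest, P_top = P_atm − ½ρv² − ρg·h_top.
P_top = 102600 − ½·880·8.35² − 880·9.8·2.73 = 48400 Pa.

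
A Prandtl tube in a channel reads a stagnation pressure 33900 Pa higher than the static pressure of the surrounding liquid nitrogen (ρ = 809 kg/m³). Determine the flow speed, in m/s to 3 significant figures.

v ≈ 9.15 m/s

At the stagnation point the flow is brought to rest, so Bernoulli gives P_stag − P_static = ½ρv².
v = √(2ΔP/ρ) = √(2·33900/809) = 9.15 m/s.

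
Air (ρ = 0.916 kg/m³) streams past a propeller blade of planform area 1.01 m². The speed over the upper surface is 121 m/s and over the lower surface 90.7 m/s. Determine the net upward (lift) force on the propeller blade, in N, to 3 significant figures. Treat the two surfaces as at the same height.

The faster flow above has the lower pressure; Bernoulli (same height) gives ΔP = ½ρ(v_up² − v_low²).
ΔP = ½·0.916·(121² − 90.7²) = 2940 Pa.
Lift = ΔP · A = 2940 × 1.01 = 2970 N.

F ≈ 2970 N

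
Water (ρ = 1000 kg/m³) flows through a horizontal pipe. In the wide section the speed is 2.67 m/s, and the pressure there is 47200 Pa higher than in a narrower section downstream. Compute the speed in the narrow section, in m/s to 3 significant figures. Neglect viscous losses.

v₂ = 10.1 m/s

With h₁ = h₂, rearranging Bernoulli gives v₂ = √(v₁² + 2ΔP/ρ).
v₂ = √(2.67² + 2·47200/1000) = √(7.13 + 94.4) = 10.1 m/s.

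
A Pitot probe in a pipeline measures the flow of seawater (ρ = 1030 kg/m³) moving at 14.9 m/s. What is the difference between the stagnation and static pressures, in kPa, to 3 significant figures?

114 kPa

The dynamic pressure equals the rise in static pressure at the stagnation point: ΔP = ½ρv².
ΔP = ½·1030·14.9² = 114000 Pa.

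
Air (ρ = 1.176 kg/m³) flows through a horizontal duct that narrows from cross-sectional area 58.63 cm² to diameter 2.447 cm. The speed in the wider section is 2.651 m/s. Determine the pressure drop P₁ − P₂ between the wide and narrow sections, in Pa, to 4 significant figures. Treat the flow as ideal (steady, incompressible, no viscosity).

By continuity, v₂ = v₁·A₁/A₂ = 2.651·(58.63/4.703) = 33.05 m/s.
The pipe is horizontal, so Bernoulli reduces to P₁ + ½ρv₁² = P₂ + ½ρv₂².
P₁ − P₂ = ½·1.176·(33.05² − 2.651²) = ½·1.176·1085 = 638.1 Pa.

ΔP ≈ 638.1 Pa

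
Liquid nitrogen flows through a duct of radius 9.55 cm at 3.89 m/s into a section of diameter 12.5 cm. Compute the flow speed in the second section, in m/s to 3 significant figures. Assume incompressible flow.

Continuity gives A₁v₁ = A₂v₂, so v₂ = (287 cm²)/(123 cm²) × 3.89 m/s = 9.08 m/s.

9.08 m/s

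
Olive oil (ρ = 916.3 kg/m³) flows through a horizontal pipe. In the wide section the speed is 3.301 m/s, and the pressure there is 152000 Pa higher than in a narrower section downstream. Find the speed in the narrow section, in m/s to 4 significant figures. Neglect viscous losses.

v₂ = 18.51 m/s

With h₁ = h₂, rearranging Bernoulli gives v₂ = √(v₁² + 2ΔP/ρ).
v₂ = √(3.301² + 2·152000/916.3) = √(10.90 + 331.8) = 18.51 m/s.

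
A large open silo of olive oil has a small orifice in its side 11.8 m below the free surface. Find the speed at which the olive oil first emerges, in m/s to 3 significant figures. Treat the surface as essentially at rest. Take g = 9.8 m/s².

v ≈ 15.2 m/s

The surface is effectively still and both ends are open, so ½v² = gh and v = √(2·9.8·11.8) = 15.2 m/s.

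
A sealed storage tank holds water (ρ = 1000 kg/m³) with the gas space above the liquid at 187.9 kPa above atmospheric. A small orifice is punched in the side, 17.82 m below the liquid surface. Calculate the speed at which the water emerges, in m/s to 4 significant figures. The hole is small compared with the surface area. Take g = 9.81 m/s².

Take point 1 at the surface (v₁ ≈ 0) and point 2 at the hole (at atmospheric pressure). Bernoulli: P₁ + ρg h = P_atm + ½ρv₂².
With P₁ − P_atm = 187900 Pa, v₂ = √(2gh + 2ΔP/ρ) = √(2·9.81·17.82 + 2·187900/1000) = 26.93 m/s.

v = 26.93 m/s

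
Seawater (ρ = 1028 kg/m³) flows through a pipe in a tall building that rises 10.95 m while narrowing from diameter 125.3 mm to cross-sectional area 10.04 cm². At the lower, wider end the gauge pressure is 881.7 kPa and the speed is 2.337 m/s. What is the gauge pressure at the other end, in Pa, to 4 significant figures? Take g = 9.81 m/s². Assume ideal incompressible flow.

The volume flow rate is constant, so v₂ = (A₁/A₂)v₁ = (123.3/10.04)·2.337 = 28.70 m/s.
Applying Bernoulli between the two ends and solving for P₂: P₂ = P₁ + ½ρ(v₁² − v₂²) − ρgΔh.
P₂ = 881700 + ½·1028·(2.337² − 28.70²) − 1028·9.81·(+10.95) = 881700 + (-420600) − (110400) = 350600 Pa.

P₂ ≈ 350600 Pa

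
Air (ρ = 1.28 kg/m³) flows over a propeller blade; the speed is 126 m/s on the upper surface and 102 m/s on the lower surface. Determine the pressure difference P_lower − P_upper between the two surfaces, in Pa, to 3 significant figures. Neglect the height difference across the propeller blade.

Bernoulli (same height): P_lower − P_upper = ½ρ(v_upper² − v_lower²).
ΔP = ½·1.28·(126² − 102²) = 3500 Pa.

ΔP = 3500 Pa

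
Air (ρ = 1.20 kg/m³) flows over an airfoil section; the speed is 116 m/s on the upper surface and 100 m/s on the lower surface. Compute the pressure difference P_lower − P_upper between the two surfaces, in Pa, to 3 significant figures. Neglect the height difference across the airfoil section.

ΔP ≈ 2070 Pa

With negligible Δh, P + ½ρv² is constant, so P_low − P_up = ½ρ(v_up² − v_low²).
ΔP = ½·1.20·(116² − 100²) = 2070 Pa.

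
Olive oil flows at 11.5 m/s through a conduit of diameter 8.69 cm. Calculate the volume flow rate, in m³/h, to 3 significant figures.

Q = A·v = 0.00593 m² × 11.5 m/s = 0.0682 m³/s.
Converting: 0.0682 m³/s × 3600 = 246 m³/h.

Q ≈ 246 m³/h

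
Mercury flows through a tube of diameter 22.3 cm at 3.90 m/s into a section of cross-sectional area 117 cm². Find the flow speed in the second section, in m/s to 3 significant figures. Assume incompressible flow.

Mass conservation (A₁v₁ = A₂v₂) gives v₂ = 3.90 × 391/117 = 13.0 m/s.

13.0 m/s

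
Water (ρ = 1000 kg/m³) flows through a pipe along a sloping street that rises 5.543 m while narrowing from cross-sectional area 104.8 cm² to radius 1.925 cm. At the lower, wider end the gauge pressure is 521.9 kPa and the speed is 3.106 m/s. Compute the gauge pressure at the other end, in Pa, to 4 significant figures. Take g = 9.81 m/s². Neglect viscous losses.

81440 Pa

Continuity gives A₁v₁ = A₂v₂, so v₂ = (104.8 cm²)/(11.64 cm²) × 3.106 m/s = 27.96 m/s.
Applying Bernoulli between the two ends and solving for P₂: P₂ = P₁ + ½ρ(v₁² − v₂²) − ρgΔh.
P₂ = 521900 + ½·1000·(3.106² − 27.96²) − 1000·9.81·(+5.543) = 521900 + (-386100) − (54380) = 81440 Pa.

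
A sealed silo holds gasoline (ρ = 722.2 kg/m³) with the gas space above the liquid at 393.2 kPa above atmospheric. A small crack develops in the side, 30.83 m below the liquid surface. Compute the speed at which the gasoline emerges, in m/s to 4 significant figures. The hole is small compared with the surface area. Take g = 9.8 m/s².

Take point 1 at the surface (v₁ ≈ 0) and point 2 at the hole (at atmospheric pressure). Bernoulli: P₁ + ρg h = P_atm + ½ρv₂².
With P₁ − P_atm = 393200 Pa, v₂ = √(2gh + 2ΔP/ρ) = √(2·9.8·30.83 + 2·393200/722.2) = 41.15 m/s.

v ≈ 41.15 m/s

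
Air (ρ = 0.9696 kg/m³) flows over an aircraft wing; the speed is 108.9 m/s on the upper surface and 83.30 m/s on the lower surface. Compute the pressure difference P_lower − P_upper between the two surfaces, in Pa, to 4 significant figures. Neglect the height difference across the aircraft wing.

ΔP = 2385 Pa

The pressure is lower where the speed is higher: ΔP = ½ρ(v_up² − v_low²).
ΔP = ½·0.9696·(108.9² − 83.30²) = 2385 Pa.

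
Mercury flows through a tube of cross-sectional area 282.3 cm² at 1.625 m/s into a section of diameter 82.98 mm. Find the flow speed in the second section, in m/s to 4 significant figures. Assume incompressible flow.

v₂ = 8.483 m/s

Mass conservation (A₁v₁ = A₂v₂) gives v₂ = 1.625 × 282.3/54.08 = 8.483 m/s.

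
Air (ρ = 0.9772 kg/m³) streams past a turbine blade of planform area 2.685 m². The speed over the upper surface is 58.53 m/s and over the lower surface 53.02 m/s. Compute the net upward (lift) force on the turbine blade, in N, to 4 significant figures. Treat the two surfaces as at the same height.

The faster flow above has the lower pressure; Bernoulli (same height) gives ΔP = ½ρ(v_up² − v_low²).
ΔP = ½·0.9772·(58.53² − 53.02²) = 300.3 Pa.
Lift = ΔP · A = 300.3 × 2.685 = 806.3 N.

806.3 N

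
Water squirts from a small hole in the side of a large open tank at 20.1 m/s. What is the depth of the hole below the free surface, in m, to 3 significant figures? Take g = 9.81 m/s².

20.6 m

For a small hole in a large open tank, ½v² = gh, giving h = v²/(2g).
h = 20.1²/(2·9.81) = 404/19.62 = 20.6 m.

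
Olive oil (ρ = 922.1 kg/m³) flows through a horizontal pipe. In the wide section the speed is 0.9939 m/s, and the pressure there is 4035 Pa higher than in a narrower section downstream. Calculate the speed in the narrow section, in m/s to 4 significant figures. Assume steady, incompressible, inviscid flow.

With h₁ = h₂, rearranging Bernoulli gives v₂ = √(v₁² + 2ΔP/ρ).
v₂ = √(0.9939² + 2·4035/922.1) = √(0.9878 + 8.752) = 3.121 m/s.

v₂ ≈ 3.121 m/s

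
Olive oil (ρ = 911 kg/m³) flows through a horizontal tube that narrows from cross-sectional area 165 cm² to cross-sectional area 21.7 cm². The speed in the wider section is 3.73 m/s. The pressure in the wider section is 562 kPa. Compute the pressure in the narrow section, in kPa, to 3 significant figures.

The volume flow rate is constant, so v₂ = (A₁/A₂)v₁ = (165/21.7)·3.73 = 28.4 m/s.
With no height change, Bernoulli's equation is P₁ + ½ρv₁² = P₂ + ½ρv₂².
P₂ = P₁ − ½ρ(v₂² − v₁²) = 562000 − ½·911·(28.4² − 3.73²) = 562000 − 360000 = 202000 Pa.

202 kPa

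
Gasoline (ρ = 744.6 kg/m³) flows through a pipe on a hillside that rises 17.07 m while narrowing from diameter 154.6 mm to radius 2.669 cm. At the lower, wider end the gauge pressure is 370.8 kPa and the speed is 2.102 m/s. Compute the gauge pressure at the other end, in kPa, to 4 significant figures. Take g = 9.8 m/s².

P₂ = 132.1 kPa

Mass conservation (A₁v₁ = A₂v₂) gives v₂ = 2.102 × 187.7/22.38 = 17.63 m/s.
Bernoulli: P₁ + ½ρv₁² + ρg h₁ = P₂ + ½ρv₂² + ρg h₂, so P₂ = P₁ + ½ρ(v₁² − v₂²) − ρg(h₂ − h₁).
P₂ = 370800 + ½·744.6·(2.102² − 17.63²) − 744.6·9.8·(+17.07) = 370800 + (-114100) − (124600) = 132100 Pa.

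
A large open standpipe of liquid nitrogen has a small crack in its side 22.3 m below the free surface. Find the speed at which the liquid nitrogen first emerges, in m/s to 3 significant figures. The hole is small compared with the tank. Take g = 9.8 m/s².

With the surface at rest and both surface and jet at atmospheric pressure, Bernoulli gives ρg h = ½ρv², so v = √(2gh) = √(2·9.8·22.3) = 20.9 m/s.

20.9 m/s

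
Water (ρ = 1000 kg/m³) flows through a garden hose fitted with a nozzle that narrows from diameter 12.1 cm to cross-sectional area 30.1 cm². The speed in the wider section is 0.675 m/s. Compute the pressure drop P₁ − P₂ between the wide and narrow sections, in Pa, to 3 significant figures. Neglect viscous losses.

3100 Pa

The volume flow rate is constant, so v₂ = (A₁/A₂)v₁ = (115/30.1)·0.675 = 2.58 m/s.
The pipe is horizontal, so Bernoulli reduces to P₁ + ½ρv₁² = P₂ + ½ρv₂².
P₁ − P₂ = ½·1000·(2.58² − 0.675²) = ½·1000·6.19 = 3100 Pa.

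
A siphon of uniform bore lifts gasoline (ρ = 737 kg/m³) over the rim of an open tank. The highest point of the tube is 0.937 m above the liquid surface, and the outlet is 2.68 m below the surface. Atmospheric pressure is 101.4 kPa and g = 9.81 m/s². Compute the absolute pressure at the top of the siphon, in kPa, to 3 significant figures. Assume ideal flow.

P_top ≈ 75.2 kPa

From the surface to the outlet (both open to atmosphere, surface at rest): v = √(2g·h_out) = √(2·9.81·2.68) = 7.25 m/s.
The bore is uniform, so the speed at the crest is the same v. Bernoulli surface→crest: P_atm = P_top + ½ρv² + ρg·h_top.
P_top = 101400 − ½·737·7.25² − 737·9.81·0.937 = 75200 Pa.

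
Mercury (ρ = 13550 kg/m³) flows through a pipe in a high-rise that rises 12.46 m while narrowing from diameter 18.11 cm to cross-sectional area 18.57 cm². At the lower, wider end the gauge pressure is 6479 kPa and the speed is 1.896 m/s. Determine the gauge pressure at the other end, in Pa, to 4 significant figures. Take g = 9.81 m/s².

The volume flow rate is constant, so v₂ = (A₁/A₂)v₁ = (257.6/18.57)·1.896 = 26.30 m/s.
Bernoulli: P₁ + ½ρv₁² + ρg h₁ = P₂ + ½ρv₂² + ρg h₂, so P₂ = P₁ + ½ρ(v₁² − v₂²) − ρg(h₂ − h₁).
P₂ = 6479000 + ½·13550·(1.896² − 26.30²) − 13550·9.81·(+12.46) = 6479000 + (-4662000) − (1656000) = 161000 Pa.

161000 Pa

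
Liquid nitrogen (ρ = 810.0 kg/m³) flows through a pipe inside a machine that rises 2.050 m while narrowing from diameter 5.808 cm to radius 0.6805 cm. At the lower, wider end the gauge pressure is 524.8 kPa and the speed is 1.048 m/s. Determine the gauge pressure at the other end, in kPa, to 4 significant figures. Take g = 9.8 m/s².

By continuity, v₂ = v₁·A₁/A₂ = 1.048·(26.49/1.455) = 19.09 m/s.
Bernoulli: P₁ + ½ρv₁² + ρg h₁ = P₂ + ½ρv₂² + ρg h₂, so P₂ = P₁ + ½ρ(v₁² − v₂²) − ρg(h₂ − h₁).
P₂ = 524800 + ½·810.0·(1.048² − 19.09²) − 810.0·9.8·(+2.050) = 524800 + (-147100) − (16270) = 361500 Pa.

361.5 kPa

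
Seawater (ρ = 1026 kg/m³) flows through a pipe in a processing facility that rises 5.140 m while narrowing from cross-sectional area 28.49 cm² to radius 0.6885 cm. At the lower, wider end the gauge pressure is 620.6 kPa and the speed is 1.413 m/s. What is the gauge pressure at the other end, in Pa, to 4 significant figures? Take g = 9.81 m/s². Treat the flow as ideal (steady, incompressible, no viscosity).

The volume flow rate is constant, so v₂ = (A₁/A₂)v₁ = (28.49/1.489)·1.413 = 27.03 m/s.
Bernoulli: P₁ + ½ρv₁² + ρg h₁ = P₂ + ½ρv₂² + ρg h₂, so P₂ = P₁ + ½ρ(v₁² − v₂²) − ρg(h₂ − h₁).
P₂ = 620600 + ½·1026·(1.413² − 27.03²) − 1026·9.81·(+5.140) = 620600 + (-373800) − (51730) = 195000 Pa.

P₂ = 195000 Pa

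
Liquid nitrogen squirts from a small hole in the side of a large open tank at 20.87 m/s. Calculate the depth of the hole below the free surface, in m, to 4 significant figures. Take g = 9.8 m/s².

Inverting v = √(2gh) gives h = v² / 2g.
h = 20.87²/(2·9.8) = 435.6/19.60 = 22.22 m.

22.22 m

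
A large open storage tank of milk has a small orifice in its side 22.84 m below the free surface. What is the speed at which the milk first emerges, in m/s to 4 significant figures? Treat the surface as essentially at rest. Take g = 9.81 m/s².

v ≈ 21.17 m/s

Bernoulli from surface to hole (P equal, v_surface ≈ 0): v = √(2gh) = √(2×9.81×22.84) = 21.17 m/s.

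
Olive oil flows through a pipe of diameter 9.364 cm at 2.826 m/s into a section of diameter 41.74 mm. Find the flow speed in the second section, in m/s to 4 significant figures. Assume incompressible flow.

v₂ = 14.22 m/s

Mass conservation (A₁v₁ = A₂v₂) gives v₂ = 2.826 × 68.87/13.68 = 14.22 m/s.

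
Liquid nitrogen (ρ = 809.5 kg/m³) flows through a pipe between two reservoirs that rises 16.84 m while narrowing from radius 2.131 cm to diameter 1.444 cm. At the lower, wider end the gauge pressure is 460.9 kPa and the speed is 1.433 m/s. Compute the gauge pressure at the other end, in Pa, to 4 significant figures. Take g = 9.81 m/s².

The volume flow rate is constant, so v₂ = (A₁/A₂)v₁ = (14.27/1.638)·1.433 = 12.48 m/s.
Applying Bernoulli between the two ends and solving for P₂: P₂ = P₁ + ½ρ(v₁² − v₂²) − ρgΔh.
P₂ = 460900 + ½·809.5·(1.433² − 12.48²) − 809.5·9.81·(+16.84) = 460900 + (-62240) − (133700) = 264900 Pa.

P₂ = 264900 Pa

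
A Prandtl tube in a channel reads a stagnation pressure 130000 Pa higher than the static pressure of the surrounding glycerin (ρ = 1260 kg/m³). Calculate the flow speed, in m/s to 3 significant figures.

14.4 m/s

The dynamic pressure equals the rise in static pressure at the stagnation point: ΔP = ½ρv².
v = √(2ΔP/ρ) = √(2·130000/1260) = 14.4 m/s.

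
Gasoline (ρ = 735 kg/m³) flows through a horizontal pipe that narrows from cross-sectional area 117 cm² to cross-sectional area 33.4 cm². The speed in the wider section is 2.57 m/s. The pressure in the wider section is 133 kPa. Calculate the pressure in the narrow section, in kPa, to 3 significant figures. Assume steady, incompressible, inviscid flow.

Continuity gives A₁v₁ = A₂v₂, so v₂ = (117 cm²)/(33.4 cm²) × 2.57 m/s = 9.00 m/s.
Along the horizontal streamline, P + ½ρv² is constant.
P₂ = P₁ − ½ρ(v₂² − v₁²) = 133000 − ½·735·(9.00² − 2.57²) = 133000 − 27400 = 106000 Pa.

P₂ ≈ 106 kPa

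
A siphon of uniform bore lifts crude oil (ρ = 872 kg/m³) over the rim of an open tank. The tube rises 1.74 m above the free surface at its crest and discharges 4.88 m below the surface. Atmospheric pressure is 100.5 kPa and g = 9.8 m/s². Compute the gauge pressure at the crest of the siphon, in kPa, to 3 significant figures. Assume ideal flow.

The outlet speed comes from Torricelli: v = √(2g·4.88) = 9.78 m/s.
With constant cross-section the crest speed equals v; applying Bernoulli from the surface up to the crest, P_top = P_atm − ½ρv² − ρg·h_top.
P_top = 100500 − ½·872·9.78² − 872·9.8·1.74 = 43900 Pa. So P_gauge = P_top − P_atm = -56600 Pa.

P_gauge = -56.6 kPa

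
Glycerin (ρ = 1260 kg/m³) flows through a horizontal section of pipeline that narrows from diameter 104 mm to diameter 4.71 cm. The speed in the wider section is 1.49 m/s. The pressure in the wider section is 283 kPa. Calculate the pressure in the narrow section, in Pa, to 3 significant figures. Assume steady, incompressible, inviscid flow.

Continuity gives A₁v₁ = A₂v₂, so v₂ = (84.9 cm²)/(17.4 cm²) × 1.49 m/s = 7.26 m/s.
The pipe is horizontal, so Bernoulli reduces to P₁ + ½ρv₁² = P₂ + ½ρv₂².
P₂ = P₁ − ½ρ(v₂² − v₁²) = 283000 − ½·1260·(7.26² − 1.49²) = 283000 − 31800 = 251000 Pa.

P₂ ≈ 251000 Pa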